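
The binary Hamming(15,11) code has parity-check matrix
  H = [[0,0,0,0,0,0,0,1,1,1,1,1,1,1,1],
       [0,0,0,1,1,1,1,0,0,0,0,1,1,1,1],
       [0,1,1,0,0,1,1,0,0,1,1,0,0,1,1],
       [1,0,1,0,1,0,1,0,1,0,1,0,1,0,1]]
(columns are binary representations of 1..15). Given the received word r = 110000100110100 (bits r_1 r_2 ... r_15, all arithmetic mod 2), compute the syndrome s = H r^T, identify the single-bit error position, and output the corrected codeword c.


s = (1, 0, 0, 0)^T, error position = 8, corrected codeword c = 110000110110100

Compute s = H r^T mod 2 one row at a time:
  s_1 = 0 + 0 + 1 + 1 + 0 + 1 + 0 + 0 = 3 ≡ 1 (mod 2).
  s_2 = 0 + 0 + 0 + 1 + 0 + 1 + 0 + 0 = 2 ≡ 0 (mod 2).
  s_3 = 1 + 0 + 0 + 1 + 1 + 1 + 0 + 0 = 4 ≡ 0 (mod 2).
  s_4 = 1 + 0 + 0 + 1 + 0 + 1 + 1 + 0 = 4 ≡ 0 (mod 2).
s = (1, 0, 0, 0)^T — this equals column 8 of H (binary 1000), so error is at position 8.
Correct: flip bit 8 of r = 110000100110100 to get c = 110000110110100.


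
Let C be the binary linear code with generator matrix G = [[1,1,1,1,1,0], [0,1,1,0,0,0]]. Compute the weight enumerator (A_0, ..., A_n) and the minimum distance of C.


Weight distribution: A_0 = 1, A_2 = 1, A_3 = 1, A_5 = 1. Minimum distance d = 2.

Enumerate all 2^2 = 4 messages m ∈ F_2^2.
For each, compute codeword c = mG in F_2^6, then tally its weight.
  m = 00 → c = 000000, weight = 0.
  m = 10 → c = 111110, weight = 5.
  m = 01 → c = 011000, weight = 2.
  m = 11 → c = 100110, weight = 3.
Tally weights:
  weight 0: 1 codewords.
  weight 2: 1 codewords.
  weight 3: 1 codewords.
  weight 5: 1 codewords.
Minimum distance d = smallest w > 0 with A_w > 0 = 2.
Sanity: Σ A_w = 4 = 2^2 = 4 ✓.


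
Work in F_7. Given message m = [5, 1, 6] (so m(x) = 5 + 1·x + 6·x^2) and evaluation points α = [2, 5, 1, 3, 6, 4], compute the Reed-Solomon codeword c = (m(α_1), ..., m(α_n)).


c = [3, 6, 5, 6, 3, 0]

Message polynomial: m(x) = 5 + 1·x + 6·x^2 (mod 7).
For each evaluation point α_i, compute m(α_i) mod 7:
  α_1 = 2: Horner steps 6 → 6 → 3, so m(2) = 3.
  α_2 = 5: Horner steps 6 → 3 → 6, so m(5) = 6.
  α_3 = 1: Horner steps 6 → 0 → 5, so m(1) = 5.
  α_4 = 3: Horner steps 6 → 5 → 6, so m(3) = 6.
  α_5 = 6: Horner steps 6 → 2 → 3, so m(6) = 3.
  α_6 = 4: Horner steps 6 → 4 → 0, so m(4) = 0.
Codeword c = [3, 6, 5, 6, 3, 0] ∈ F_7^6.


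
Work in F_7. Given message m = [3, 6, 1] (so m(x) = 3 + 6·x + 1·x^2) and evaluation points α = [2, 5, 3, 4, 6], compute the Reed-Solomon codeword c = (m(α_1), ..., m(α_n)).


c = [5, 2, 2, 1, 5]

Message polynomial: m(x) = 3 + 6·x + 1·x^2 (mod 7).
For each evaluation point α_i, compute m(α_i) mod 7:
  α_1 = 2: Horner steps 1 → 1 → 5, so m(2) = 5.
  α_2 = 5: Horner steps 1 → 4 → 2, so m(5) = 2.
  α_3 = 3: Horner steps 1 → 2 → 2, so m(3) = 2.
  α_4 = 4: Horner steps 1 → 3 → 1, so m(4) = 1.
  α_5 = 6: Horner steps 1 → 5 → 5, so m(6) = 5.
Codeword c = [5, 2, 2, 1, 5] ∈ F_7^5.


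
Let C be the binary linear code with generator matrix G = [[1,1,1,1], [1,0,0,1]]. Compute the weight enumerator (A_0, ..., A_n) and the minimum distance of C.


Weight distribution: A_0 = 1, A_2 = 2, A_4 = 1. Minimum distance d = 2.

Enumerate all 2^2 = 4 messages m ∈ F_2^2.
For each, compute codeword c = mG in F_2^4, then tally its weight.
  m = 00 → c = 0000, weight = 0.
  m = 10 → c = 1111, weight = 4.
  m = 01 → c = 1001, weight = 2.
  m = 11 → c = 0110, weight = 2.
Tally weights:
  weight 0: 1 codewords.
  weight 2: 2 codewords.
  weight 4: 1 codewords.
Minimum distance d = smallest w > 0 with A_w > 0 = 2.
Sanity: Σ A_w = 4 = 2^2 = 4 ✓.


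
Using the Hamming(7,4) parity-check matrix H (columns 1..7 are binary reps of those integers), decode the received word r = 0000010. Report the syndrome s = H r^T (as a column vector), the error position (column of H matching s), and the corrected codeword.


s = (1, 1, 0)^T, error position = 6, corrected codeword c = 0000000

Compute s = H r^T mod 2 one row at a time:
  s_1 = 0 + 0 + 1 + 0 = 1 ≡ 1 (mod 2).
  s_2 = 0 + 0 + 1 + 0 = 1 ≡ 1 (mod 2).
  s_3 = 0 + 0 + 0 + 0 = 0 ≡ 0 (mod 2).
s = (1, 1, 0)^T — this equals column 6 of H (binary 110), so error is at position 6.
Correct: flip bit 6 of r = 0000010 to get c = 0000000.


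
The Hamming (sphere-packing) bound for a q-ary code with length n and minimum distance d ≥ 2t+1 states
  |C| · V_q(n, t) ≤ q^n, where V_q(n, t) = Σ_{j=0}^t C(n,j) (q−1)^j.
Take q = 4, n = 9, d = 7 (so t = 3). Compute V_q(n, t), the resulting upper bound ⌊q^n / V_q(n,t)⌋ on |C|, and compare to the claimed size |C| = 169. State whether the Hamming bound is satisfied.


V_q(n, t) = 2620, q^n = 262144, Hamming bound = 100, |C| = 169 > bound (violated).

Step 1: Compute V_q(n, t) = Σ_{j=0}^3 C(n, j) (q−1)^j.
  j = 0: C(9,0)·(3)^0 = 1·1 = 1.
  j = 1: C(9,1)·(3)^1 = 9·3 = 27.
  j = 2: C(9,2)·(3)^2 = 36·9 = 324.
  j = 3: C(9,3)·(3)^3 = 84·27 = 2268.
  V_q(n, t) = 1 + 27 + 324 + 2268 = 2620.
Step 2: q^n = 4^9 = 262144.
Step 3: Hamming bound ⌊q^n / V_q(n,t)⌋ = ⌊262144/2620⌋ = 100.
Step 4: Compare |C| = 169 to 100: violated.
The claimed |C| lies above the Hamming bound, so no 4-ary code of length 9 with d ≥ 7 can have 169 codewords.


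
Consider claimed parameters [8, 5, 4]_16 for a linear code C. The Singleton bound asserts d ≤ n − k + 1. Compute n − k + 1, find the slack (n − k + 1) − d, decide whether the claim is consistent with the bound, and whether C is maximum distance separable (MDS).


Singleton RHS = n − k + 1 = 4, slack = 0, bound satisfied, MDS.

Singleton bound: d ≤ n − k + 1.
Here n = 8, k = 5, so n − k + 1 = 4.
Given d = 4, check d ≤ 4: YES.
Slack = (n − k + 1) − d = 0.
The code is MDS (slack = 0).
Description: the claimed parameters are [8, 5, 4]_16; such a code would be MDS (meets Singleton bound).


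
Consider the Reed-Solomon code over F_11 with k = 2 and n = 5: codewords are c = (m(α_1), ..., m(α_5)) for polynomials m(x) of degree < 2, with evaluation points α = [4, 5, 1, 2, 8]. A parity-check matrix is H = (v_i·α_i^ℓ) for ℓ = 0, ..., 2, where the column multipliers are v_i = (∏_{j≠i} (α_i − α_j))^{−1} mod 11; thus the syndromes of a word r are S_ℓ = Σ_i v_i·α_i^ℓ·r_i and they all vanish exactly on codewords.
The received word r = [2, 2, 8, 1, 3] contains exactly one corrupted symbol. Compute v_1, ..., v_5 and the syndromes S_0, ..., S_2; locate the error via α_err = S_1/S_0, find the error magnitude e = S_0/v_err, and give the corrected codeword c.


S = (2, 8, 10), error at position 1, error magnitude e = 4, c = [9, 2, 8, 1, 3].

Step 1: column multipliers v_i = (∏_{j≠i}(α_i − α_j))^{−1} mod 11.
  i = 1 (α = 4): (4−5)(4−1)(4−2)(4−8) = (−1)·3·2·(−4) = 24 ≡ 2, so v_1 = 2^{−1} = 6 (mod 11).
  i = 2 (α = 5): (5−4)(5−1)(5−2)(5−8) = 1·4·3·(−3) = −36 ≡ 8, so v_2 = 8^{−1} = 7 (mod 11).
  i = 3 (α = 1): (1−4)(1−5)(1−2)(1−8) = (−3)·(−4)·(−1)·(−7) = 84 ≡ 7, so v_3 = 7^{−1} = 8 (mod 11).
  i = 4 (α = 2): (2−4)(2−5)(2−1)(2−8) = (−2)·(−3)·1·(−6) = −36 ≡ 8, so v_4 = 8^{−1} = 7 (mod 11).
  i = 5 (α = 8): (8−4)(8−5)(8−1)(8−2) = 4·3·7·6 = 504 ≡ 9, so v_5 = 9^{−1} = 5 (mod 11).
  v = [6, 7, 8, 7, 5].
Step 2: syndromes of r = [2, 2, 8, 1, 3] (all sums mod 11).
  S_0 = Σ v_i r_i = 6·2 + 7·2 + 8·8 + 7·1 + 5·3 = 112 ≡ 2.
  S_1 = Σ v_i α_i r_i = 6·4·2 + 7·5·2 + 8·1·8 + 7·2·1 + 5·8·3 = 316 ≡ 8.
  α_i^2 mod 11 = [5, 3, 1, 4, 9].
  S_2 = Σ v_i α_i^2 r_i = 6·5·2 + 7·3·2 + 8·1·8 + 7·4·1 + 5·9·3 = 329 ≡ 10.
  S = (2, 8, 10) ≠ 0, so r is not a codeword (an error is present).
Step 3: locate the error. For a single error e at position i, S_ℓ = v_i·e·α_i^ℓ, so α_err = S_1/S_0.
  S_0^{−1} = 2^{−1} = 6 (mod 11), so α_err = 8·6 = 48 ≡ 4 = α_1. Error position i = 1.
  Consistency check: S_2/S_1 = 10·7 = 70 ≡ 4 = α_err ✓ (single-error assumption holds).
Step 4: error magnitude e = S_0/v_1 = S_0·∏_{j≠1}(α_1 − α_j) = 2·2 = 4 ≡ 4 (mod 11).
Step 5: correct position 1: c_1 = r_1 − e = 2 − 4 ≡ 9 (mod 11). Hence c = [9, 2, 8, 1, 3].
  Check: interpolating c through the α_i gives m(x) = 4 + 4·x (degree < 2) with m(α_i) = c_i for every i, so c is indeed a codeword.


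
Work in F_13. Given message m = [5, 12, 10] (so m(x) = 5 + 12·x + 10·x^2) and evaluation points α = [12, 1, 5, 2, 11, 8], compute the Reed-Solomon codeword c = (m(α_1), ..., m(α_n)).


c = [3, 1, 3, 4, 8, 0]

Message polynomial: m(x) = 5 + 12·x + 10·x^2 (mod 13).
For each evaluation point α_i, compute m(α_i) mod 13:
  α_1 = 12: Horner steps 10 → 2 → 3, so m(12) = 3.
  α_2 = 1: Horner steps 10 → 9 → 1, so m(1) = 1.
  α_3 = 5: Horner steps 10 → 10 → 3, so m(5) = 3.
  α_4 = 2: Horner steps 10 → 6 → 4, so m(2) = 4.
  α_5 = 11: Horner steps 10 → 5 → 8, so m(11) = 8.
  α_6 = 8: Horner steps 10 → 1 → 0, so m(8) = 0.
Codeword c = [3, 1, 3, 4, 8, 0] ∈ F_13^6.


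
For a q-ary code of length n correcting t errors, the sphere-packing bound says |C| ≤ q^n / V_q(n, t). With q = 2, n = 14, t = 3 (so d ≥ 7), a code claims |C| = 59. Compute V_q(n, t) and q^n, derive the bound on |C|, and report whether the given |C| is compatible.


V_q(n, t) = 470, q^n = 16384, Hamming bound = 34, |C| = 59 > bound (violated).

Step 1: Compute V_q(n, t) = Σ_{j=0}^3 C(n, j) (q−1)^j.
  j = 0: C(14,0)·(1)^0 = 1·1 = 1.
  j = 1: C(14,1)·(1)^1 = 14·1 = 14.
  j = 2: C(14,2)·(1)^2 = 91·1 = 91.
  j = 3: C(14,3)·(1)^3 = 364·1 = 364.
  V_q(n, t) = 1 + 14 + 91 + 364 = 470.
Step 2: q^n = 2^14 = 16384.
Step 3: Hamming bound ⌊q^n / V_q(n,t)⌋ = ⌊16384/470⌋ = 34.
Step 4: Compare |C| = 59 to 34: violated.
The claimed |C| lies above the Hamming bound, so no 2-ary code of length 14 with d ≥ 7 can have 59 codewords.


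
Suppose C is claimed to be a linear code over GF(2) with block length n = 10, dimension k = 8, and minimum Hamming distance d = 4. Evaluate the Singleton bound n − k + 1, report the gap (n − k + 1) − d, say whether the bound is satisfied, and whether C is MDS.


Singleton RHS = n − k + 1 = 3, slack = -1, bound violated (no such code; not MDS).

Singleton bound: d ≤ n − k + 1.
Here n = 10, k = 8, so n − k + 1 = 3.
Given d = 4, check d ≤ 3: NO.
Slack = (n − k + 1) − d = -1.
The slack is negative: d = 4 exceeds n − k + 1 = 3 by 1, so the Singleton bound is violated and no linear [10, 8, 4]_2 code can exist. In particular it is not MDS (MDS requires d = n − k + 1 exactly).
Description: the claimed parameters are [10, 8, 4]_2; such a code would be impossible (violates the Singleton bound).


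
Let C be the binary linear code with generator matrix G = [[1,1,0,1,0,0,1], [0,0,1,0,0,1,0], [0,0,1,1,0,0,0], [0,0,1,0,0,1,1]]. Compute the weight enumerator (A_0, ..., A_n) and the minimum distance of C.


Weight distribution: A_0 = 1, A_1 = 1, A_2 = 3, A_3 = 6, A_4 = 3, A_5 = 1, A_6 = 1. Minimum distance d = 1.

Enumerate all 2^4 = 16 messages m ∈ F_2^4.
For each, compute codeword c = mG in F_2^7, then tally its weight.
  m = 0000 → c = 0000000, weight = 0.
  m = 1000 → c = 1101001, weight = 4.
  m = 0100 → c = 0010010, weight = 2.
  m = 1100 → c = 1111011, weight = 6.
  m = 0010 → c = 0011000, weight = 2.
  m = 1010 → c = 1110001, weight = 4.
  m = 0110 → c = 0001010, weight = 2.
  m = 1110 → c = 1100011, weight = 4.
  m = 0001 → c = 0010011, weight = 3.
  m = 1001 → c = 1111010, weight = 5.
  m = 0101 → c = 0000001, weight = 1.
  m = 1101 → c = 1101000, weight = 3.
  m = 0011 → c = 0001011, weight = 3.
  m = 1011 → c = 1100010, weight = 3.
  m = 0111 → c = 0011001, weight = 3.
  m = 1111 → c = 1110000, weight = 3.
Tally weights:
  weight 0: 1 codewords.
  weight 1: 1 codewords.
  weight 2: 3 codewords.
  weight 3: 6 codewords.
  weight 4: 3 codewords.
  weight 5: 1 codewords.
  weight 6: 1 codewords.
Minimum distance d = smallest w > 0 with A_w > 0 = 1.
Sanity: Σ A_w = 16 = 2^4 = 16 ✓.


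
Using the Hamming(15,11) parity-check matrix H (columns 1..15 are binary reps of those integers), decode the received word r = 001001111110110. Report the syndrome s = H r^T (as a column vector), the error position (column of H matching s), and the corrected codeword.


s = (0, 0, 0, 1)^T, error position = 1, corrected codeword c = 101001111110110

Compute s = H r^T mod 2 one row at a time:
  s_1 = 1 + 1 + 1 + 1 + 0 + 1 + 1 + 0 = 6 ≡ 0 (mod 2).
  s_2 = 0 + 0 + 1 + 1 + 0 + 1 + 1 + 0 = 4 ≡ 0 (mod 2).
  s_3 = 0 + 1 + 1 + 1 + 1 + 1 + 1 + 0 = 6 ≡ 0 (mod 2).
  s_4 = 0 + 1 + 0 + 1 + 1 + 1 + 1 + 0 = 5 ≡ 1 (mod 2).
s = (0, 0, 0, 1)^T — this equals column 1 of H (binary 0001), so error is at position 1.
Correct: flip bit 1 of r = 001001111110110 to get c = 101001111110110.


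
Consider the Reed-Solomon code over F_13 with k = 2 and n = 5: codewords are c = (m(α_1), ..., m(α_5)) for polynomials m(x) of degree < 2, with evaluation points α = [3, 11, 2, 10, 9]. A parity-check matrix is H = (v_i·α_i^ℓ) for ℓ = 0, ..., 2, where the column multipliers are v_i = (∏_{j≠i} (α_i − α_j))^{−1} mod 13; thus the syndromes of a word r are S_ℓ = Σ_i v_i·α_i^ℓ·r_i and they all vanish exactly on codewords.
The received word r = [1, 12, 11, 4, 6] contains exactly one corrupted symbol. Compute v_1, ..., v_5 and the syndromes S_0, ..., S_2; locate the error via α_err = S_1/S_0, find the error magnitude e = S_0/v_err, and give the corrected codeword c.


S = (11, 6, 8), error at position 4, error magnitude e = 8, c = [1, 12, 11, 9, 6].

Step 1: column multipliers v_i = (∏_{j≠i}(α_i − α_j))^{−1} mod 13.
  i = 1 (α = 3): (3−11)(3−2)(3−10)(3−9) = (−8)·1·(−7)·(−6) = −336 ≡ 2, so v_1 = 2^{−1} = 7 (mod 13).
  i = 2 (α = 11): (11−3)(11−2)(11−10)(11−9) = 8·9·1·2 = 144 ≡ 1, so v_2 = 1^{−1} = 1 (mod 13).
  i = 3 (α = 2): (2−3)(2−11)(2−10)(2−9) = (−1)·(−9)·(−8)·(−7) = 504 ≡ 10, so v_3 = 10^{−1} = 4 (mod 13).
  i = 4 (α = 10): (10−3)(10−11)(10−2)(10−9) = 7·(−1)·8·1 = −56 ≡ 9, so v_4 = 9^{−1} = 3 (mod 13).
  i = 5 (α = 9): (9−3)(9−11)(9−2)(9−10) = 6·(−2)·7·(−1) = 84 ≡ 6, so v_5 = 6^{−1} = 11 (mod 13).
  v = [7, 1, 4, 3, 11].
Step 2: syndromes of r = [1, 12, 11, 4, 6] (all sums mod 13).
  S_0 = Σ v_i r_i = 7·1 + 1·12 + 4·11 + 3·4 + 11·6 = 141 ≡ 11.
  S_1 = Σ v_i α_i r_i = 7·3·1 + 1·11·12 + 4·2·11 + 3·10·4 + 11·9·6 = 955 ≡ 6.
  α_i^2 mod 13 = [9, 4, 4, 9, 3].
  S_2 = Σ v_i α_i^2 r_i = 7·9·1 + 1·4·12 + 4·4·11 + 3·9·4 + 11·3·6 = 593 ≡ 8.
  S = (11, 6, 8) ≠ 0, so r is not a codeword (an error is present).
Step 3: locate the error. For a single error e at position i, S_ℓ = v_i·e·α_i^ℓ, so α_err = S_1/S_0.
  S_0^{−1} = 11^{−1} = 6 (mod 13), so α_err = 6·6 = 36 ≡ 10 = α_4. Error position i = 4.
  Consistency check: S_2/S_1 = 8·11 = 88 ≡ 10 = α_err ✓ (single-error assumption holds).
Step 4: error magnitude e = S_0/v_4 = S_0·∏_{j≠4}(α_4 − α_j) = 11·9 = 99 ≡ 8 (mod 13).
Step 5: correct position 4: c_4 = r_4 − e = 4 − 8 ≡ 9 (mod 13). Hence c = [1, 12, 11, 9, 6].
  Check: interpolating c through the α_i gives m(x) = 5 + 3·x (degree < 2) with m(α_i) = c_i for every i, so c is indeed a codeword.


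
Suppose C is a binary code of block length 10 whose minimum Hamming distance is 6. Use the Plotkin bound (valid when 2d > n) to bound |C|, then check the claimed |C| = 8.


Plotkin bound M ≤ 6; given |C| = 8 > bound (violated).

Check applicability: 2d = 12, n = 10.
2d − n = 2 > 0, so Plotkin applies.
Compute d/(2d−n) = 6/2 ≈ 3.0000.
⌊d/(2d−n)⌋ = 3.
Plotkin bound: M ≤ 2·3 = 6.
Given |C| = 8, check: VIOLATED.
This |C| is above the Plotkin bound, so no binary code with n = 10, d = 6 and 8 codewords exists.


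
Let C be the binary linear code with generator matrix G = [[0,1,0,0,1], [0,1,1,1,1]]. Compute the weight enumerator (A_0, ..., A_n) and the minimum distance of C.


Weight distribution: A_0 = 1, A_2 = 2, A_4 = 1. Minimum distance d = 2.

Enumerate all 2^2 = 4 messages m ∈ F_2^2.
For each, compute codeword c = mG in F_2^5, then tally its weight.
  m = 00 → c = 00000, weight = 0.
  m = 10 → c = 01001, weight = 2.
  m = 01 → c = 01111, weight = 4.
  m = 11 → c = 00110, weight = 2.
Tally weights:
  weight 0: 1 codewords.
  weight 2: 2 codewords.
  weight 4: 1 codewords.
Minimum distance d = smallest w > 0 with A_w > 0 = 2.
Sanity: Σ A_w = 4 = 2^2 = 4 ✓.


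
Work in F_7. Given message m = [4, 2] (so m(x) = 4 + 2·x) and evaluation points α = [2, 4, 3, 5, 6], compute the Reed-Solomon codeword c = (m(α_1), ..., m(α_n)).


c = [1, 5, 3, 0, 2]

Message polynomial: m(x) = 4 + 2·x (mod 7).
For each evaluation point α_i, compute m(α_i) mod 7:
  α_1 = 2: Horner steps 2 → 1, so m(2) = 1.
  α_2 = 4: Horner steps 2 → 5, so m(4) = 5.
  α_3 = 3: Horner steps 2 → 3, so m(3) = 3.
  α_4 = 5: Horner steps 2 → 0, so m(5) = 0.
  α_5 = 6: Horner steps 2 → 2, so m(6) = 2.
Codeword c = [1, 5, 3, 0, 2] ∈ F_7^5.


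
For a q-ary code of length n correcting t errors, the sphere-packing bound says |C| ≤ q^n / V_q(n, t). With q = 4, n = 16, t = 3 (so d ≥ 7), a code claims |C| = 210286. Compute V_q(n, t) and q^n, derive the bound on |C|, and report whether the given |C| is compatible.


V_q(n, t) = 16249, q^n = 4294967296, Hamming bound = 264321, |C| = 210286 ≤ bound (satisfied).

Step 1: Compute V_q(n, t) = Σ_{j=0}^3 C(n, j) (q−1)^j.
  j = 0: C(16,0)·(3)^0 = 1·1 = 1.
  j = 1: C(16,1)·(3)^1 = 16·3 = 48.
  j = 2: C(16,2)·(3)^2 = 120·9 = 1080.
  j = 3: C(16,3)·(3)^3 = 560·27 = 15120.
  V_q(n, t) = 1 + 48 + 1080 + 15120 = 16249.
Step 2: q^n = 4^16 = 4294967296.
Step 3: Hamming bound ⌊q^n / V_q(n,t)⌋ = ⌊4294967296/16249⌋ = 264321.
Step 4: Compare |C| = 210286 to 264321: satisfied.
The claimed |C| lies below the Hamming bound.


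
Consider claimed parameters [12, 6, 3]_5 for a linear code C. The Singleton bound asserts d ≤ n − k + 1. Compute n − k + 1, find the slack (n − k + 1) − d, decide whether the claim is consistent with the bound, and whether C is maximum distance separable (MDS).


Singleton RHS = n − k + 1 = 7, slack = 4, bound satisfied, not MDS.

Singleton bound: d ≤ n − k + 1.
Here n = 12, k = 6, so n − k + 1 = 7.
Given d = 3, check d ≤ 7: YES.
Slack = (n − k + 1) − d = 4.
The code is NOT MDS (slack = 4 > 0).
Description: the claimed parameters are [12, 6, 3]_5; such a code would be non-MDS.


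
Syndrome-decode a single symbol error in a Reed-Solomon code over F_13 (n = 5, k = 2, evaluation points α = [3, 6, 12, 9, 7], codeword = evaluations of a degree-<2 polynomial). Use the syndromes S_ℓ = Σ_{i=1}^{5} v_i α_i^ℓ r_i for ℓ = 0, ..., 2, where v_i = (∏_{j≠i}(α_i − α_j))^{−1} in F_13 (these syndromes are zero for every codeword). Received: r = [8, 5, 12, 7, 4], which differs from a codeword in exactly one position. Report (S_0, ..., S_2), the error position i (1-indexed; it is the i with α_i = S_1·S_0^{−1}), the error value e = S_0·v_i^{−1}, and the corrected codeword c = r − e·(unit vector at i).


S = (2, 5, 6), error at position 4, error magnitude e = 5, c = [8, 5, 12, 2, 4].

Step 1: column multipliers v_i = (∏_{j≠i}(α_i − α_j))^{−1} mod 13.
  i = 1 (α = 3): (3−6)(3−12)(3−9)(3−7) = (−3)·(−9)·(−6)·(−4) = 648 ≡ 11, so v_1 = 11^{−1} = 6 (mod 13).
  i = 2 (α = 6): (6−3)(6−12)(6−9)(6−7) = 3·(−6)·(−3)·(−1) = −54 ≡ 11, so v_2 = 11^{−1} = 6 (mod 13).
  i = 3 (α = 12): (12−3)(12−6)(12−9)(12−7) = 9·6·3·5 = 810 ≡ 4, so v_3 = 4^{−1} = 10 (mod 13).
  i = 4 (α = 9): (9−3)(9−6)(9−12)(9−7) = 6·3·(−3)·2 = −108 ≡ 9, so v_4 = 9^{−1} = 3 (mod 13).
  i = 5 (α = 7): (7−3)(7−6)(7−12)(7−9) = 4·1·(−5)·(−2) = 40 ≡ 1, so v_5 = 1^{−1} = 1 (mod 13).
  v = [6, 6, 10, 3, 1].
Step 2: syndromes of r = [8, 5, 12, 7, 4] (all sums mod 13).
  S_0 = Σ v_i r_i = 6·8 + 6·5 + 10·12 + 3·7 + 1·4 = 223 ≡ 2.
  S_1 = Σ v_i α_i r_i = 6·3·8 + 6·6·5 + 10·12·12 + 3·9·7 + 1·7·4 = 1981 ≡ 5.
  α_i^2 mod 13 = [9, 10, 1, 3, 10].
  S_2 = Σ v_i α_i^2 r_i = 6·9·8 + 6·10·5 + 10·1·12 + 3·3·7 + 1·10·4 = 955 ≡ 6.
  S = (2, 5, 6) ≠ 0, so r is not a codeword (an error is present).
Step 3: locate the error. For a single error e at position i, S_ℓ = v_i·e·α_i^ℓ, so α_err = S_1/S_0.
  S_0^{−1} = 2^{−1} = 7 (mod 13), so α_err = 5·7 = 35 ≡ 9 = α_4. Error position i = 4.
  Consistency check: S_2/S_1 = 6·8 = 48 ≡ 9 = α_err ✓ (single-error assumption holds).
Step 4: error magnitude e = S_0/v_4 = S_0·∏_{j≠4}(α_4 − α_j) = 2·9 = 18 ≡ 5 (mod 13).
Step 5: correct position 4: c_4 = r_4 − e = 7 − 5 ≡ 2 (mod 13). Hence c = [8, 5, 12, 2, 4].
  Check: interpolating c through the α_i gives m(x) = 11 + 12·x (degree < 2) with m(α_i) = c_i for every i, so c is indeed a codeword.


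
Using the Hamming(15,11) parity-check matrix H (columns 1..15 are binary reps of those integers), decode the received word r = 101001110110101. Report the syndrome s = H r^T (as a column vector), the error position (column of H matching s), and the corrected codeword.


s = (1, 0, 0, 0)^T, error position = 8, corrected codeword c = 101001100110101

Compute s = H r^T mod 2 one row at a time:
  s_1 = 1 + 0 + 1 + 1 + 0 + 1 + 0 + 1 = 5 ≡ 1 (mod 2).
  s_2 = 0 + 0 + 1 + 1 + 0 + 1 + 0 + 1 = 4 ≡ 0 (mod 2).
  s_3 = 0 + 1 + 1 + 1 + 1 + 1 + 0 + 1 = 6 ≡ 0 (mod 2).
  s_4 = 1 + 1 + 0 + 1 + 0 + 1 + 1 + 1 = 6 ≡ 0 (mod 2).
s = (1, 0, 0, 0)^T — this equals column 8 of H (binary 1000), so error is at position 8.
Correct: flip bit 8 of r = 101001110110101 to get c = 101001100110101.


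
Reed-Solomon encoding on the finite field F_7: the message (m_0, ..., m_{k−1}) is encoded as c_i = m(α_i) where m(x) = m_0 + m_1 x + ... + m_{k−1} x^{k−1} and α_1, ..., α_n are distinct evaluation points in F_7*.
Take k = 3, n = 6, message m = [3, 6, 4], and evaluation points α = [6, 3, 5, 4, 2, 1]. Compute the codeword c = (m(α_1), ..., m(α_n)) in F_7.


c = [1, 1, 0, 0, 3, 6]

Message polynomial: m(x) = 3 + 6·x + 4·x^2 (mod 7).
For each evaluation point α_i, compute m(α_i) mod 7:
  α_1 = 6: Horner steps 4 → 2 → 1, so m(6) = 1.
  α_2 = 3: Horner steps 4 → 4 → 1, so m(3) = 1.
  α_3 = 5: Horner steps 4 → 5 → 0, so m(5) = 0.
  α_4 = 4: Horner steps 4 → 1 → 0, so m(4) = 0.
  α_5 = 2: Horner steps 4 → 0 → 3, so m(2) = 3.
  α_6 = 1: Horner steps 4 → 3 → 6, so m(1) = 6.
Codeword c = [1, 1, 0, 0, 3, 6] ∈ F_7^6.


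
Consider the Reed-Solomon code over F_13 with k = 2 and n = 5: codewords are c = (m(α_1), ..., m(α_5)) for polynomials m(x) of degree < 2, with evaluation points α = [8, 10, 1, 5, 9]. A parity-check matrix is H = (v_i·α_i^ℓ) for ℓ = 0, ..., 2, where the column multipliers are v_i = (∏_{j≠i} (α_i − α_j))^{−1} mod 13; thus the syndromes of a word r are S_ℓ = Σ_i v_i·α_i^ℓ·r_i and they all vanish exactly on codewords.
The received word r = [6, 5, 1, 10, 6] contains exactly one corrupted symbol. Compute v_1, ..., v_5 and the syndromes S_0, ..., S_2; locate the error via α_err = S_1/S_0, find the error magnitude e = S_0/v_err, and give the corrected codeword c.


S = (4, 6, 9), error at position 1, error magnitude e = 12, c = [7, 5, 1, 10, 6].

Step 1: column multipliers v_i = (∏_{j≠i}(α_i − α_j))^{−1} mod 13.
  i = 1 (α = 8): (8−10)(8−1)(8−5)(8−9) = (−2)·7·3·(−1) = 42 ≡ 3, so v_1 = 3^{−1} = 9 (mod 13).
  i = 2 (α = 10): (10−8)(10−1)(10−5)(10−9) = 2·9·5·1 = 90 ≡ 12, so v_2 = 12^{−1} = 12 (mod 13).
  i = 3 (α = 1): (1−8)(1−10)(1−5)(1−9) = (−7)·(−9)·(−4)·(−8) = 2016 ≡ 1, so v_3 = 1^{−1} = 1 (mod 13).
  i = 4 (α = 5): (5−8)(5−10)(5−1)(5−9) = (−3)·(−5)·4·(−4) = −240 ≡ 7, so v_4 = 7^{−1} = 2 (mod 13).
  i = 5 (α = 9): (9−8)(9−10)(9−1)(9−5) = 1·(−1)·8·4 = −32 ≡ 7, so v_5 = 7^{−1} = 2 (mod 13).
  v = [9, 12, 1, 2, 2].
Step 2: syndromes of r = [6, 5, 1, 10, 6] (all sums mod 13).
  S_0 = Σ v_i r_i = 9·6 + 12·5 + 1·1 + 2·10 + 2·6 = 147 ≡ 4.
  S_1 = Σ v_i α_i r_i = 9·8·6 + 12·10·5 + 1·1·1 + 2·5·10 + 2·9·6 = 1241 ≡ 6.
  α_i^2 mod 13 = [12, 9, 1, 12, 3].
  S_2 = Σ v_i α_i^2 r_i = 9·12·6 + 12·9·5 + 1·1·1 + 2·12·10 + 2·3·6 = 1465 ≡ 9.
  S = (4, 6, 9) ≠ 0, so r is not a codeword (an error is present).
Step 3: locate the error. For a single error e at position i, S_ℓ = v_i·e·α_i^ℓ, so α_err = S_1/S_0.
  S_0^{−1} = 4^{−1} = 10 (mod 13), so α_err = 6·10 = 60 ≡ 8 = α_1. Error position i = 1.
  Consistency check: S_2/S_1 = 9·11 = 99 ≡ 8 = α_err ✓ (single-error assumption holds).
Step 4: error magnitude e = S_0/v_1 = S_0·∏_{j≠1}(α_1 − α_j) = 4·3 = 12 ≡ 12 (mod 13).
Step 5: correct position 1: c_1 = r_1 − e = 6 − 12 ≡ 7 (mod 13). Hence c = [7, 5, 1, 10, 6].
  Check: interpolating c through the α_i gives m(x) = 2 + 12·x (degree < 2) with m(α_i) = c_i for every i, so c is indeed a codeword.


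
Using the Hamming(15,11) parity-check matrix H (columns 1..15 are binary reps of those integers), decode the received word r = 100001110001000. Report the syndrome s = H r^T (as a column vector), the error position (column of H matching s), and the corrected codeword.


s = (0, 1, 0, 0)^T, error position = 4, corrected codeword c = 100101110001000

Compute s = H r^T mod 2 one row at a time:
  s_1 = 1 + 0 + 0 + 0 + 1 + 0 + 0 + 0 = 2 ≡ 0 (mod 2).
  s_2 = 0 + 0 + 1 + 1 + 1 + 0 + 0 + 0 = 3 ≡ 1 (mod 2).
  s_3 = 0 + 0 + 1 + 1 + 0 + 0 + 0 + 0 = 2 ≡ 0 (mod 2).
  s_4 = 1 + 0 + 0 + 1 + 0 + 0 + 0 + 0 = 2 ≡ 0 (mod 2).
s = (0, 1, 0, 0)^T — this equals column 4 of H (binary 0100), so error is at position 4.
Correct: flip bit 4 of r = 100001110001000 to get c = 100101110001000.


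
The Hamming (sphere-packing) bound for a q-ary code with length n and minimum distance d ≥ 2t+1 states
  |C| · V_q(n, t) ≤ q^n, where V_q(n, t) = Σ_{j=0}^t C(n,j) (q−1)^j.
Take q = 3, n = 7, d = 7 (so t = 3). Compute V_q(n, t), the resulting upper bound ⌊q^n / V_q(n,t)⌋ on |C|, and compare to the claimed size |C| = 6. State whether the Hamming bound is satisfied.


V_q(n, t) = 379, q^n = 2187, Hamming bound = 5, |C| = 6 > bound (violated).

Step 1: Compute V_q(n, t) = Σ_{j=0}^3 C(n, j) (q−1)^j.
  j = 0: C(7,0)·(2)^0 = 1·1 = 1.
  j = 1: C(7,1)·(2)^1 = 7·2 = 14.
  j = 2: C(7,2)·(2)^2 = 21·4 = 84.
  j = 3: C(7,3)·(2)^3 = 35·8 = 280.
  V_q(n, t) = 1 + 14 + 84 + 280 = 379.
Step 2: q^n = 3^7 = 2187.
Step 3: Hamming bound ⌊q^n / V_q(n,t)⌋ = ⌊2187/379⌋ = 5.
Step 4: Compare |C| = 6 to 5: violated.
The claimed |C| lies above the Hamming bound, so no 3-ary code of length 7 with d ≥ 7 can have 6 codewords.


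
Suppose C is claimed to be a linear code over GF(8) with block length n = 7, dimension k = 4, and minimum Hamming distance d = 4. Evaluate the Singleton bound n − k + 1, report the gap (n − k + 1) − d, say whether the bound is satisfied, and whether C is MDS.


Singleton RHS = n − k + 1 = 4, slack = 0, bound satisfied, MDS.

Singleton bound: d ≤ n − k + 1.
Here n = 7, k = 4, so n − k + 1 = 4.
Given d = 4, check d ≤ 4: YES.
Slack = (n − k + 1) − d = 0.
The code is MDS (slack = 0).
Description: the claimed parameters are [7, 4, 4]_8; such a code would be MDS (meets Singleton bound).


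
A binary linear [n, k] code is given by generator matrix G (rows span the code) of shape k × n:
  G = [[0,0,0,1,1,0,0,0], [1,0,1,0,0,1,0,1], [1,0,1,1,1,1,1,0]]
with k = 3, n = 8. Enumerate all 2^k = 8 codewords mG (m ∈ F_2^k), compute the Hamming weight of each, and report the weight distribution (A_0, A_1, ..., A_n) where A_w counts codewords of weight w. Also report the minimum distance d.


Weight distribution: A_0 = 1, A_2 = 2, A_4 = 3, A_6 = 2. Minimum distance d = 2.

Enumerate all 2^3 = 8 messages m ∈ F_2^3.
For each, compute codeword c = mG in F_2^8, then tally its weight.
  m = 000 → c = 00000000, weight = 0.
  m = 100 → c = 00011000, weight = 2.
  m = 010 → c = 10100101, weight = 4.
  m = 110 → c = 10111101, weight = 6.
  m = 001 → c = 10111110, weight = 6.
  m = 101 → c = 10100110, weight = 4.
  m = 011 → c = 00011011, weight = 4.
  m = 111 → c = 00000011, weight = 2.
Tally weights:
  weight 0: 1 codewords.
  weight 2: 2 codewords.
  weight 4: 3 codewords.
  weight 6: 2 codewords.
Minimum distance d = smallest w > 0 with A_w > 0 = 2.
Sanity: Σ A_w = 8 = 2^3 = 8 ✓.


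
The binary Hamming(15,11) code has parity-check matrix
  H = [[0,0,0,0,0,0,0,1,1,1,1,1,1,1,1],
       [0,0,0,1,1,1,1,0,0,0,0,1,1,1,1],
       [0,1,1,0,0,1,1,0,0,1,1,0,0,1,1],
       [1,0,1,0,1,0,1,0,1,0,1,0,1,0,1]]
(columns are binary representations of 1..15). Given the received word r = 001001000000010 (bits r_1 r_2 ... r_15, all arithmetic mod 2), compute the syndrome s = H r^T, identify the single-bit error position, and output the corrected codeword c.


s = (1, 0, 1, 1)^T, error position = 11, corrected codeword c = 001001000010010

Compute s = H r^T mod 2 one row at a time:
  s_1 = 0 + 0 + 0 + 0 + 0 + 0 + 1 + 0 = 1 ≡ 1 (mod 2).
  s_2 = 0 + 0 + 1 + 0 + 0 + 0 + 1 + 0 = 2 ≡ 0 (mod 2).
  s_3 = 0 + 1 + 1 + 0 + 0 + 0 + 1 + 0 = 3 ≡ 1 (mod 2).
  s_4 = 0 + 1 + 0 + 0 + 0 + 0 + 0 + 0 = 1 ≡ 1 (mod 2).
s = (1, 0, 1, 1)^T — this equals column 11 of H (binary 1011), so error is at position 11.
Correct: flip bit 11 of r = 001001000000010 to get c = 001001000010010.


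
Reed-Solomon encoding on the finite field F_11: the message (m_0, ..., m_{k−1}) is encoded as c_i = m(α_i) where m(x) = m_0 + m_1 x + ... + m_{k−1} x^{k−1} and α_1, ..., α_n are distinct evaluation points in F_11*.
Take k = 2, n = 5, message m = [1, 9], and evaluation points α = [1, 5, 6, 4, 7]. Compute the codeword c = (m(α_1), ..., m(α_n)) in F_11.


c = [10, 2, 0, 4, 9]

Message polynomial: m(x) = 1 + 9·x (mod 11).
For each evaluation point α_i, compute m(α_i) mod 11:
  α_1 = 1: Horner steps 9 → 10, so m(1) = 10.
  α_2 = 5: Horner steps 9 → 2, so m(5) = 2.
  α_3 = 6: Horner steps 9 → 0, so m(6) = 0.
  α_4 = 4: Horner steps 9 → 4, so m(4) = 4.
  α_5 = 7: Horner steps 9 → 9, so m(7) = 9.
Codeword c = [10, 2, 0, 4, 9] ∈ F_11^5.


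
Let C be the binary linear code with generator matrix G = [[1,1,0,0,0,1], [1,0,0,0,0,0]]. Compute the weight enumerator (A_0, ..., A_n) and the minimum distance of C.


Weight distribution: A_0 = 1, A_1 = 1, A_2 = 1, A_3 = 1. Minimum distance d = 1.

Enumerate all 2^2 = 4 messages m ∈ F_2^2.
For each, compute codeword c = mG in F_2^6, then tally its weight.
  m = 00 → c = 000000, weight = 0.
  m = 10 → c = 110001, weight = 3.
  m = 01 → c = 100000, weight = 1.
  m = 11 → c = 010001, weight = 2.
Tally weights:
  weight 0: 1 codewords.
  weight 1: 1 codewords.
  weight 2: 1 codewords.
  weight 3: 1 codewords.
Minimum distance d = smallest w > 0 with A_w > 0 = 1.
Sanity: Σ A_w = 4 = 2^2 = 4 ✓.


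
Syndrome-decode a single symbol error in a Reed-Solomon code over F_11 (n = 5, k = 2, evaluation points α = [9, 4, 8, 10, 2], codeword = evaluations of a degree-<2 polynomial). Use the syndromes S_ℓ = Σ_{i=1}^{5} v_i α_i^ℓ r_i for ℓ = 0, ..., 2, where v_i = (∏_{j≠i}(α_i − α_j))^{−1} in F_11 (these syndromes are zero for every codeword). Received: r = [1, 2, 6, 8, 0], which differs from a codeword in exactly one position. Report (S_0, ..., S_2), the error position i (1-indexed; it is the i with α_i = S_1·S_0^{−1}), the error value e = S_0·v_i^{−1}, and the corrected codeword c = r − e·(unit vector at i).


S = (3, 5, 1), error at position 1, error magnitude e = 5, c = [7, 2, 6, 8, 0].

Step 1: column multipliers v_i = (∏_{j≠i}(α_i − α_j))^{−1} mod 11.
  i = 1 (α = 9): (9−4)(9−8)(9−10)(9−2) = 5·1·(−1)·7 = −35 ≡ 9, so v_1 = 9^{−1} = 5 (mod 11).
  i = 2 (α = 4): (4−9)(4−8)(4−10)(4−2) = (−5)·(−4)·(−6)·2 = −240 ≡ 2, so v_2 = 2^{−1} = 6 (mod 11).
  i = 3 (α = 8): (8−9)(8−4)(8−10)(8−2) = (−1)·4·(−2)·6 = 48 ≡ 4, so v_3 = 4^{−1} = 3 (mod 11).
  i = 4 (α = 10): (10−9)(10−4)(10−8)(10−2) = 1·6·2·8 = 96 ≡ 8, so v_4 = 8^{−1} = 7 (mod 11).
  i = 5 (α = 2): (2−9)(2−4)(2−8)(2−10) = (−7)·(−2)·(−6)·(−8) = 672 ≡ 1, so v_5 = 1^{−1} = 1 (mod 11).
  v = [5, 6, 3, 7, 1].
Step 2: syndromes of r = [1, 2, 6, 8, 0] (all sums mod 11).
  S_0 = Σ v_i r_i = 5·1 + 6·2 + 3·6 + 7·8 + 1·0 = 91 ≡ 3.
  S_1 = Σ v_i α_i r_i = 5·9·1 + 6·4·2 + 3·8·6 + 7·10·8 + 1·2·0 = 797 ≡ 5.
  α_i^2 mod 11 = [4, 5, 9, 1, 4].
  S_2 = Σ v_i α_i^2 r_i = 5·4·1 + 6·5·2 + 3·9·6 + 7·1·8 + 1·4·0 = 298 ≡ 1.
  S = (3, 5, 1) ≠ 0, so r is not a codeword (an error is present).
Step 3: locate the error. For a single error e at position i, S_ℓ = v_i·e·α_i^ℓ, so α_err = S_1/S_0.
  S_0^{−1} = 3^{−1} = 4 (mod 11), so α_err = 5·4 = 20 ≡ 9 = α_1. Error position i = 1.
  Consistency check: S_2/S_1 = 1·9 = 9 ≡ 9 = α_err ✓ (single-error assumption holds).
Step 4: error magnitude e = S_0/v_1 = S_0·∏_{j≠1}(α_1 − α_j) = 3·9 = 27 ≡ 5 (mod 11).
Step 5: correct position 1: c_1 = r_1 − e = 1 − 5 ≡ 7 (mod 11). Hence c = [7, 2, 6, 8, 0].
  Check: interpolating c through the α_i gives m(x) = 9 + 1·x (degree < 2) with m(α_i) = c_i for every i, so c is indeed a codeword.


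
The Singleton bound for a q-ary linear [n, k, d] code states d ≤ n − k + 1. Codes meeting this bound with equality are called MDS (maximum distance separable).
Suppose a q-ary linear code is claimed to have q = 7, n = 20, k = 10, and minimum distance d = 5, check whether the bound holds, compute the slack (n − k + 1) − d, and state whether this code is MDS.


Singleton RHS = n − k + 1 = 11, slack = 6, bound satisfied, not MDS.

Singleton bound: d ≤ n − k + 1.
Here n = 20, k = 10, so n − k + 1 = 11.
Given d = 5, check d ≤ 11: YES.
Slack = (n − k + 1) − d = 6.
The code is NOT MDS (slack = 6 > 0).
Description: the claimed parameters are [20, 10, 5]_7; such a code would be non-MDS.


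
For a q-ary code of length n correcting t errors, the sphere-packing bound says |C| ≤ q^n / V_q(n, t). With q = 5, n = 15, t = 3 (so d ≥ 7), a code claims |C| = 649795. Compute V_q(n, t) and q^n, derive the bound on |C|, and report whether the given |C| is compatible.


V_q(n, t) = 30861, q^n = 30517578125, Hamming bound = 988871, |C| = 649795 ≤ bound (satisfied).

Step 1: Compute V_q(n, t) = Σ_{j=0}^3 C(n, j) (q−1)^j.
  j = 0: C(15,0)·(4)^0 = 1·1 = 1.
  j = 1: C(15,1)·(4)^1 = 15·4 = 60.
  j = 2: C(15,2)·(4)^2 = 105·16 = 1680.
  j = 3: C(15,3)·(4)^3 = 455·64 = 29120.
  V_q(n, t) = 1 + 60 + 1680 + 29120 = 30861.
Step 2: q^n = 5^15 = 30517578125.
Step 3: Hamming bound ⌊q^n / V_q(n,t)⌋ = ⌊30517578125/30861⌋ = 988871.
Step 4: Compare |C| = 649795 to 988871: satisfied.
The claimed |C| lies below the Hamming bound.


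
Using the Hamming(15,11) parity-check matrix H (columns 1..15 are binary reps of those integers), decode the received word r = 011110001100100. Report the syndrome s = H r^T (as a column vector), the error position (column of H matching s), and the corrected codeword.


s = (1, 1, 1, 0)^T, error position = 14, corrected codeword c = 011110001100110

Compute s = H r^T mod 2 one row at a time:
  s_1 = 0 + 1 + 1 + 0 + 0 + 1 + 0 + 0 = 3 ≡ 1 (mod 2).
  s_2 = 1 + 1 + 0 + 0 + 0 + 1 + 0 + 0 = 3 ≡ 1 (mod 2).
  s_3 = 1 + 1 + 0 + 0 + 1 + 0 + 0 + 0 = 3 ≡ 1 (mod 2).
  s_4 = 0 + 1 + 1 + 0 + 1 + 0 + 1 + 0 = 4 ≡ 0 (mod 2).
s = (1, 1, 1, 0)^T — this equals column 14 of H (binary 1110), so error is at position 14.
Correct: flip bit 14 of r = 011110001100100 to get c = 011110001100110.


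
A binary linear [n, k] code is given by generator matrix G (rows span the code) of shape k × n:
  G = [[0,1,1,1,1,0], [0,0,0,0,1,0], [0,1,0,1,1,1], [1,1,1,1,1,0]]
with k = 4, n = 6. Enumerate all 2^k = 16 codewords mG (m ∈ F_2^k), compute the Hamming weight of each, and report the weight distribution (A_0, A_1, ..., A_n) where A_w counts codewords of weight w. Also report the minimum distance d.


Weight distribution: A_0 = 1, A_1 = 2, A_2 = 2, A_3 = 4, A_4 = 5, A_5 = 2. Minimum distance d = 1.

Enumerate all 2^4 = 16 messages m ∈ F_2^4.
For each, compute codeword c = mG in F_2^6, then tally its weight.
  m = 0000 → c = 000000, weight = 0.
  m = 1000 → c = 011110, weight = 4.
  m = 0100 → c = 000010, weight = 1.
  m = 1100 → c = 011100, weight = 3.
  m = 0010 → c = 010111, weight = 4.
  m = 1010 → c = 001001, weight = 2.
  m = 0110 → c = 010101, weight = 3.
  m = 1110 → c = 001011, weight = 3.
  m = 0001 → c = 111110, weight = 5.
  m = 1001 → c = 100000, weight = 1.
  m = 0101 → c = 111100, weight = 4.
  m = 1101 → c = 100010, weight = 2.
  m = 0011 → c = 101001, weight = 3.
  m = 1011 → c = 110111, weight = 5.
  m = 0111 → c = 101011, weight = 4.
  m = 1111 → c = 110101, weight = 4.
Tally weights:
  weight 0: 1 codewords.
  weight 1: 2 codewords.
  weight 2: 2 codewords.
  weight 3: 4 codewords.
  weight 4: 5 codewords.
  weight 5: 2 codewords.
Minimum distance d = smallest w > 0 with A_w > 0 = 1.
Sanity: Σ A_w = 16 = 2^4 = 16 ✓.


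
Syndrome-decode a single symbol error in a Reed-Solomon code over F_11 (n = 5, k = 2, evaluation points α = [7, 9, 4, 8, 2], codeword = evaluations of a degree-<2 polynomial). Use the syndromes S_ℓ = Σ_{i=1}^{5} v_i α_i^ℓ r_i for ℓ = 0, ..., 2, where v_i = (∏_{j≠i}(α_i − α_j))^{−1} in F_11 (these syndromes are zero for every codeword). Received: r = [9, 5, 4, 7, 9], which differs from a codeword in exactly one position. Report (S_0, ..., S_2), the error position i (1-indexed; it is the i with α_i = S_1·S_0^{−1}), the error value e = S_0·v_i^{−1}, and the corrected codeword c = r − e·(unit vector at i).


S = (6, 1, 2), error at position 5, error magnitude e = 1, c = [9, 5, 4, 7, 8].

Step 1: column multipliers v_i = (∏_{j≠i}(α_i − α_j))^{−1} mod 11.
  i = 1 (α = 7): (7−9)(7−4)(7−8)(7−2) = (−2)·3·(−1)·5 = 30 ≡ 8, so v_1 = 8^{−1} = 7 (mod 11).
  i = 2 (α = 9): (9−7)(9−4)(9−8)(9−2) = 2·5·1·7 = 70 ≡ 4, so v_2 = 4^{−1} = 3 (mod 11).
  i = 3 (α = 4): (4−7)(4−9)(4−8)(4−2) = (−3)·(−5)·(−4)·2 = −120 ≡ 1, so v_3 = 1^{−1} = 1 (mod 11).
  i = 4 (α = 8): (8−7)(8−9)(8−4)(8−2) = 1·(−1)·4·6 = −24 ≡ 9, so v_4 = 9^{−1} = 5 (mod 11).
  i = 5 (α = 2): (2−7)(2−9)(2−4)(2−8) = (−5)·(−7)·(−2)·(−6) = 420 ≡ 2, so v_5 = 2^{−1} = 6 (mod 11).
  v = [7, 3, 1, 5, 6].
Step 2: syndromes of r = [9, 5, 4, 7, 9] (all sums mod 11).
  S_0 = Σ v_i r_i = 7·9 + 3·5 + 1·4 + 5·7 + 6·9 = 171 ≡ 6.
  S_1 = Σ v_i α_i r_i = 7·7·9 + 3·9·5 + 1·4·4 + 5·8·7 + 6·2·9 = 980 ≡ 1.
  α_i^2 mod 11 = [5, 4, 5, 9, 4].
  S_2 = Σ v_i α_i^2 r_i = 7·5·9 + 3·4·5 + 1·5·4 + 5·9·7 + 6·4·9 = 926 ≡ 2.
  S = (6, 1, 2) ≠ 0, so r is not a codeword (an error is present).
Step 3: locate the error. For a single error e at position i, S_ℓ = v_i·e·α_i^ℓ, so α_err = S_1/S_0.
  S_0^{−1} = 6^{−1} = 2 (mod 11), so α_err = 1·2 = 2 ≡ 2 = α_5. Error position i = 5.
  Consistency check: S_2/S_1 = 2·1 = 2 ≡ 2 = α_err ✓ (single-error assumption holds).
Step 4: error magnitude e = S_0/v_5 = S_0·∏_{j≠5}(α_5 − α_j) = 6·2 = 12 ≡ 1 (mod 11).
Step 5: correct position 5: c_5 = r_5 − e = 9 − 1 ≡ 8 (mod 11). Hence c = [9, 5, 4, 7, 8].
  Check: interpolating c through the α_i gives m(x) = 1 + 9·x (degree < 2) with m(α_i) = c_i for every i, so c is indeed a codeword.


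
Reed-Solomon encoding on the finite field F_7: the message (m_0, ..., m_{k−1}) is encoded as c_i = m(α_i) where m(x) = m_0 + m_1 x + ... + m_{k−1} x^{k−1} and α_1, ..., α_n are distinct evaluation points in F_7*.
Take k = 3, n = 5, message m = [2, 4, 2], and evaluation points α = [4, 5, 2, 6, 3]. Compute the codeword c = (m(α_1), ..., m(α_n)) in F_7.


c = [1, 2, 4, 0, 4]

Message polynomial: m(x) = 2 + 4·x + 2·x^2 (mod 7).
For each evaluation point α_i, compute m(α_i) mod 7:
  α_1 = 4: Horner steps 2 → 5 → 1, so m(4) = 1.
  α_2 = 5: Horner steps 2 → 0 → 2, so m(5) = 2.
  α_3 = 2: Horner steps 2 → 1 → 4, so m(2) = 4.
  α_4 = 6: Horner steps 2 → 2 → 0, so m(6) = 0.
  α_5 = 3: Horner steps 2 → 3 → 4, so m(3) = 4.
Codeword c = [1, 2, 4, 0, 4] ∈ F_7^5.
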